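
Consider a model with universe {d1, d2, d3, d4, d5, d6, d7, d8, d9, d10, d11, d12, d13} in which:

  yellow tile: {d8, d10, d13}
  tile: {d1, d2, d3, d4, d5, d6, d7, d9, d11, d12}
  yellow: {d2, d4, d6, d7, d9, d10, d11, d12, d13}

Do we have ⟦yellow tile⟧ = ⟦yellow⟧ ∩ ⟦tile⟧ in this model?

no

⟦yellow⟧ ∩ ⟦tile⟧ = {d2, d4, d6, d7, d9, d10, d11, d12, d13} ∩ {d1, d2, d3, d4, d5, d6, d7, d9, d11, d12} = {d2, d4, d6, d7, d9, d11, d12}
Observed ⟦yellow tile⟧ = {d8, d10, d13}.
These differ, so the modifier is not intersective in this model.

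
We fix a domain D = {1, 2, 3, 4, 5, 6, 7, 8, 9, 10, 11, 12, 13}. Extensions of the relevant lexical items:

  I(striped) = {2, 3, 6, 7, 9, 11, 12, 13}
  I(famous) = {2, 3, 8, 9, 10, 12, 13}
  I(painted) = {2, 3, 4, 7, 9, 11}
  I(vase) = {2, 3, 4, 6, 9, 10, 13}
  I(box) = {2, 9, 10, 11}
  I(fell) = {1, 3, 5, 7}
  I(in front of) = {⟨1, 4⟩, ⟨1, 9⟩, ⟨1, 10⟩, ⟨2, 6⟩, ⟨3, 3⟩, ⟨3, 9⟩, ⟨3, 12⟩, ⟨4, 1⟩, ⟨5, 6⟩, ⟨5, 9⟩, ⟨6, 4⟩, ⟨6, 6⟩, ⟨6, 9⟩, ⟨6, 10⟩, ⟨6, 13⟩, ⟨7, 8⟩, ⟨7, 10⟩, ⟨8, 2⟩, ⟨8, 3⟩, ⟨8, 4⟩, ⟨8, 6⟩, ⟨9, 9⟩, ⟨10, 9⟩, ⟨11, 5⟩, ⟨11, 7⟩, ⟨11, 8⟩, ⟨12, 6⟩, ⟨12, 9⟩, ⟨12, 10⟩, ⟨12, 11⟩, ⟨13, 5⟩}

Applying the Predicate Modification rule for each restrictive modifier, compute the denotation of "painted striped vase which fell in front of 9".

{3}

⟦which fell⟧ = ⟦fell⟧ = {1, 3, 5, 7}
⟦in front of 9⟧ = {x : ⟨x, 9⟩ ∈ ⟦in front of⟧} = {1, 3, 5, 6, 9, 10, 12}
⟦vase⟧ = {2, 3, 4, 6, 9, 10, 13}
… ∩ ⟦which fell⟧ = {2, 3, 4, 6, 9, 10, 13} ∩ {1, 3, 5, 7} = {3}
… ∩ ⟦in front of 9⟧ = {3} ∩ {1, 3, 5, 6, 9, 10, 12} = {3}
… ∩ ⟦painted⟧ = {3} ∩ {2, 3, 4, 7, 9, 11} = {3}
… ∩ ⟦striped⟧ = {3} ∩ {2, 3, 6, 7, 9, 11, 12, 13} = {3}
So ⟦painted striped vase which fell in front of 9⟧ = {3}.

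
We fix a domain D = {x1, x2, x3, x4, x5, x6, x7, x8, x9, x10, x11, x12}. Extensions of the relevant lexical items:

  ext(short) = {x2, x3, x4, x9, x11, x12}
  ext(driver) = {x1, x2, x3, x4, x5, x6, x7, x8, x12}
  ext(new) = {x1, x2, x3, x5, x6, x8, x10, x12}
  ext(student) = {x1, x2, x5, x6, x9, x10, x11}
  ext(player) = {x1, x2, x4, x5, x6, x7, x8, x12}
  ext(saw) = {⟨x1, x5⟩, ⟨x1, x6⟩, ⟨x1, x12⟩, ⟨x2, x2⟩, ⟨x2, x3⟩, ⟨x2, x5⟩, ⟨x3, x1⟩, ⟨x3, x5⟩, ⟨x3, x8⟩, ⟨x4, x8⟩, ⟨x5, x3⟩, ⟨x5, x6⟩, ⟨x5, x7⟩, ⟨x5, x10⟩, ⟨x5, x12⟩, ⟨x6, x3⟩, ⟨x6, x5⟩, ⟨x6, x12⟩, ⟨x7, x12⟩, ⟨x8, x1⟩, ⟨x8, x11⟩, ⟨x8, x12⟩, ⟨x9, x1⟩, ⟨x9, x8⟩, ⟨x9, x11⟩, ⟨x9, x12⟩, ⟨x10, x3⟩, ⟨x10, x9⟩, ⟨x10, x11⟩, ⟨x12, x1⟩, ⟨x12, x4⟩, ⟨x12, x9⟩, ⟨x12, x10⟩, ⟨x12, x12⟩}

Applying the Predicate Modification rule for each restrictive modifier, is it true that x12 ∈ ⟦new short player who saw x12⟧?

yes

⟦who saw x12⟧ = {x : ⟨x, x12⟩ ∈ ⟦saw⟧} = {x1, x5, x6, x7, x8, x9, x12}
⟦player⟧ = {x1, x2, x4, x5, x6, x7, x8, x12}
… ∩ ⟦who saw x12⟧ = {x1, x2, x4, x5, x6, x7, x8, x12} ∩ {x1, x5, x6, x7, x8, x9, x12} = {x1, x5, x6, x7, x8, x12}
… ∩ ⟦new⟧ = {x1, x5, x6, x7, x8, x12} ∩ {x1, x2, x3, x5, x6, x8, x10, x12} = {x1, x5, x6, x8, x12}
… ∩ ⟦short⟧ = {x1, x5, x6, x8, x12} ∩ {x2, x3, x4, x9, x11, x12} = {x12}
⟦new short player who saw x12⟧ = {x12}; x12 ∈ this set.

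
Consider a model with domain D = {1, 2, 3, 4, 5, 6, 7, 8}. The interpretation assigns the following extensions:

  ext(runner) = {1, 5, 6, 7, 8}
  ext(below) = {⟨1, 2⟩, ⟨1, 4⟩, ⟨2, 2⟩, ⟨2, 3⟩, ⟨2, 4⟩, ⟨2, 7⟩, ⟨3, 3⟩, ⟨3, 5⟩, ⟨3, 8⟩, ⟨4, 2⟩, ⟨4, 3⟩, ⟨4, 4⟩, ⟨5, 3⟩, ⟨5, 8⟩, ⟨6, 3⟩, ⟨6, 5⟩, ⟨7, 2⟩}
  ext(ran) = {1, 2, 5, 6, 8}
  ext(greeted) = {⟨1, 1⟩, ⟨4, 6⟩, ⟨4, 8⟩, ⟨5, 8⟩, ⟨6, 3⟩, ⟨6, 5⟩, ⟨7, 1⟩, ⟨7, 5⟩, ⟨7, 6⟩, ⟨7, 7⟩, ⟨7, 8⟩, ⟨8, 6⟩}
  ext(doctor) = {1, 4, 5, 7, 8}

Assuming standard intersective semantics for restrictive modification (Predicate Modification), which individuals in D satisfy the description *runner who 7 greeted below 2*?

⟦who 7 greeted⟧ = {x : ⟨7, x⟩ ∈ ⟦greeted⟧} = {1, 5, 6, 7, 8}
⟦below 2⟧ = {x : ⟨x, 2⟩ ∈ ⟦below⟧} = {1, 2, 4, 7}
⟦runner⟧ = {1, 5, 6, 7, 8}
… ∩ ⟦who 7 greeted⟧ = {1, 5, 6, 7, 8} ∩ {1, 5, 6, 7, 8} = {1, 5, 6, 7, 8}
… ∩ ⟦below 2⟧ = {1, 5, 6, 7, 8} ∩ {1, 2, 4, 7} = {1, 7}
So ⟦runner who 7 greeted below 2⟧ = {1, 7}.

{1, 7}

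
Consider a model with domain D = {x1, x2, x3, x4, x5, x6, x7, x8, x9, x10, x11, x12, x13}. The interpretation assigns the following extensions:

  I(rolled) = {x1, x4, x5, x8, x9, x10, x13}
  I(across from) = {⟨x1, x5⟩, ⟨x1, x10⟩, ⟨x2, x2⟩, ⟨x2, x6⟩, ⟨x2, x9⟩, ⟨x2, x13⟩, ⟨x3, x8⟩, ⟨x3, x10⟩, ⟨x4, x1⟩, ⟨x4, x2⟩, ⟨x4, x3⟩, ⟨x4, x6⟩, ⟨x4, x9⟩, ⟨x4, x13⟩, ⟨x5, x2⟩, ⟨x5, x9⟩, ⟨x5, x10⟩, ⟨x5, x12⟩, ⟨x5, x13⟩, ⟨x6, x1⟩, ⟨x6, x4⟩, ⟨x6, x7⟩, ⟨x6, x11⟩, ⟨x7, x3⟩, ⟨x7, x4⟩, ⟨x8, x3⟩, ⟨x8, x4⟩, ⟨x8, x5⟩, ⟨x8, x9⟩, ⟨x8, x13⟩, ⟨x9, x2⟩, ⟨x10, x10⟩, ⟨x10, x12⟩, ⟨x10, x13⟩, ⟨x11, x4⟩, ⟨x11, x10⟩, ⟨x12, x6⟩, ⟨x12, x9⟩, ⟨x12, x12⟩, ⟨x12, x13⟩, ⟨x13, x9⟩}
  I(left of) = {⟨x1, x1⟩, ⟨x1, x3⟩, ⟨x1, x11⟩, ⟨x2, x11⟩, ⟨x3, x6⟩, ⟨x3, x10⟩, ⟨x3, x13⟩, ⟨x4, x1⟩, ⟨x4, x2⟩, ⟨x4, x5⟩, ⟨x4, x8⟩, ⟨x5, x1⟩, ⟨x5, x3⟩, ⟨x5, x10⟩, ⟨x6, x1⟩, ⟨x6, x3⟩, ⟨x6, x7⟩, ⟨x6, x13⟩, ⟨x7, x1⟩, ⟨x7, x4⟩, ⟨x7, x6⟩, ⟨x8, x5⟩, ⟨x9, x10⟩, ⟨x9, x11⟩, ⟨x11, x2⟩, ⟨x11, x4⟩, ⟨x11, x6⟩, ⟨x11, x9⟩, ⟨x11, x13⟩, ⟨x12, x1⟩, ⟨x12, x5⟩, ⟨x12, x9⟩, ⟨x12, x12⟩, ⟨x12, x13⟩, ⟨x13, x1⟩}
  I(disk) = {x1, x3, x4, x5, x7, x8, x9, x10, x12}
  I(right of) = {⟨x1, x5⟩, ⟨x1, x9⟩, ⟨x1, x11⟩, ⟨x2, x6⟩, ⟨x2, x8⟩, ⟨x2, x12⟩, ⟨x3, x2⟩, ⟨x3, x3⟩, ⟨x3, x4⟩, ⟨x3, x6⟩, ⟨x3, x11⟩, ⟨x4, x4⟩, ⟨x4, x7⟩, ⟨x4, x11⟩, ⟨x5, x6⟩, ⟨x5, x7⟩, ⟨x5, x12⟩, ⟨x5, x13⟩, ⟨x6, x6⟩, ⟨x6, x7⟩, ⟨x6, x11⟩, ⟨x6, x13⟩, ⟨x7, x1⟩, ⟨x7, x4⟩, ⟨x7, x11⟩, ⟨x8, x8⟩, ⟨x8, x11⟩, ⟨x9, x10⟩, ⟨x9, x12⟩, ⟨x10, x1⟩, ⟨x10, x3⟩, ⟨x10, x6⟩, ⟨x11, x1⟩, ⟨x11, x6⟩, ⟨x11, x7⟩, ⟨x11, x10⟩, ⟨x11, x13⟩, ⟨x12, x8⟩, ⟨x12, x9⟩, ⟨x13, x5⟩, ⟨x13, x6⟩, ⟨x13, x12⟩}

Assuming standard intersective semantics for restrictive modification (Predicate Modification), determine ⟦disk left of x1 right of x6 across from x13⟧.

⟦left of x1⟧ = {x : ⟨x, x1⟩ ∈ ⟦left of⟧} = {x1, x4, x5, x6, x7, x12, x13}
⟦right of x6⟧ = {x : ⟨x, x6⟩ ∈ ⟦right of⟧} = {x2, x3, x5, x6, x10, x11, x13}
⟦across from x13⟧ = {x : ⟨x, x13⟩ ∈ ⟦across from⟧} = {x2, x4, x5, x8, x10, x12}
⟦disk⟧ = {x1, x3, x4, x5, x7, x8, x9, x10, x12}
… ∩ ⟦left of x1⟧ = {x1, x3, x4, x5, x7, x8, x9, x10, x12} ∩ {x1, x4, x5, x6, x7, x12, x13} = {x1, x4, x5, x7, x12}
… ∩ ⟦right of x6⟧ = {x1, x4, x5, x7, x12} ∩ {x2, x3, x5, x6, x10, x11, x13} = {x5}
… ∩ ⟦across from x13⟧ = {x5} ∩ {x2, x4, x5, x8, x10, x12} = {x5}
So ⟦disk left of x1 right of x6 across from x13⟧ = {x5}.

{x5}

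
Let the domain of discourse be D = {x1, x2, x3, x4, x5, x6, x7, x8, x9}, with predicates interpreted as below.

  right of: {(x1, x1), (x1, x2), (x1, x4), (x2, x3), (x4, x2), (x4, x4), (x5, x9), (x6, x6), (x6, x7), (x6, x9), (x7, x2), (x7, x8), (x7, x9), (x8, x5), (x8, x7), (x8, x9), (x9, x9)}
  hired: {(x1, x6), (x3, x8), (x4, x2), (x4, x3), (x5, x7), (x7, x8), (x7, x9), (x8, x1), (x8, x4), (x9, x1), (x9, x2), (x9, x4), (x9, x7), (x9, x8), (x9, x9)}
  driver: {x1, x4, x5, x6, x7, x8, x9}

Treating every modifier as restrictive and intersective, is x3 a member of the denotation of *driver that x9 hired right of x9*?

no

⟦that x9 hired⟧ = {x : ⟨x9, x⟩ ∈ ⟦hired⟧} = {x1, x2, x4, x7, x8, x9}
⟦right of x9⟧ = {x : ⟨x, x9⟩ ∈ ⟦right of⟧} = {x5, x6, x7, x8, x9}
⟦driver⟧ = {x1, x4, x5, x6, x7, x8, x9}
… ∩ ⟦that x9 hired⟧ = {x1, x4, x5, x6, x7, x8, x9} ∩ {x1, x2, x4, x7, x8, x9} = {x1, x4, x7, x8, x9}
… ∩ ⟦right of x9⟧ = {x1, x4, x7, x8, x9} ∩ {x5, x6, x7, x8, x9} = {x7, x8, x9}
⟦driver that x9 hired right of x9⟧ = {x7, x8, x9}; x3 ∉ this set.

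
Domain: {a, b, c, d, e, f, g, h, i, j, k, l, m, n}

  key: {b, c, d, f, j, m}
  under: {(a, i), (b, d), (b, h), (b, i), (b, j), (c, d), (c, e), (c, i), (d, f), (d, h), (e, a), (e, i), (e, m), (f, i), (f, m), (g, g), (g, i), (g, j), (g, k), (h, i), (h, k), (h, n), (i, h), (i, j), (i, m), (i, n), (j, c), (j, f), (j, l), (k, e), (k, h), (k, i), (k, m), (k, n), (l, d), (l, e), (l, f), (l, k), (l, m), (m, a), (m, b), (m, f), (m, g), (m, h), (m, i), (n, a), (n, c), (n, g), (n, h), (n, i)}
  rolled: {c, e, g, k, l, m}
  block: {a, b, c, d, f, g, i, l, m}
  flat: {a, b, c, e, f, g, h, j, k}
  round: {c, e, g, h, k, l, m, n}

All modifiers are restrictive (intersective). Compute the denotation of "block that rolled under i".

⟦that rolled⟧ = ⟦rolled⟧ = {c, e, g, k, l, m}
⟦under i⟧ = {x : ⟨x, i⟩ ∈ ⟦under⟧} = {a, b, c, e, f, g, h, k, m, n}
⟦block⟧ = {a, b, c, d, f, g, i, l, m}
… ∩ ⟦that rolled⟧ = {a, b, c, d, f, g, i, l, m} ∩ {c, e, g, k, l, m} = {c, g, l, m}
… ∩ ⟦under i⟧ = {c, g, l, m} ∩ {a, b, c, e, f, g, h, k, m, n} = {c, g, m}
So ⟦block that rolled under i⟧ = {c, g, m}.

{c, g, m}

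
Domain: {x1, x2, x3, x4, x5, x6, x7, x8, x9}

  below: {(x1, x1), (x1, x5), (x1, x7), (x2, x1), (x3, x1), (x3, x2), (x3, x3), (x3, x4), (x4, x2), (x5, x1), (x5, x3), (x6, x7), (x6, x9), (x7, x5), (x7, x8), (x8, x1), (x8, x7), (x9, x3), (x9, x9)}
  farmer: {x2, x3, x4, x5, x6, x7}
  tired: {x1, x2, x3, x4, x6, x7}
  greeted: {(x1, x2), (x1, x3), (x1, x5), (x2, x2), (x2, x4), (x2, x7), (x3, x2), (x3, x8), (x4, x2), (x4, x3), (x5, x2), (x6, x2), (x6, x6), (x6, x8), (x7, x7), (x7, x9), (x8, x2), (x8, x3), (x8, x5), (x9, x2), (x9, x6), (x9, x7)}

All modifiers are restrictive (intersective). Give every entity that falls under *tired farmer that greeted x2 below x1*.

{x2, x3}

⟦that greeted x2⟧ = {x : ⟨x, x2⟩ ∈ ⟦greeted⟧} = {x1, x2, x3, x4, x5, x6, x8, x9}
⟦below x1⟧ = {x : ⟨x, x1⟩ ∈ ⟦below⟧} = {x1, x2, x3, x5, x8}
⟦farmer⟧ = {x2, x3, x4, x5, x6, x7}
… ∩ ⟦that greeted x2⟧ = {x2, x3, x4, x5, x6, x7} ∩ {x1, x2, x3, x4, x5, x6, x8, x9} = {x2, x3, x4, x5, x6}
… ∩ ⟦below x1⟧ = {x2, x3, x4, x5, x6} ∩ {x1, x2, x3, x5, x8} = {x2, x3, x5}
… ∩ ⟦tired⟧ = {x2, x3, x5} ∩ {x1, x2, x3, x4, x6, x7} = {x2, x3}
So ⟦tired farmer that greeted x2 below x1⟧ = {x2, x3}.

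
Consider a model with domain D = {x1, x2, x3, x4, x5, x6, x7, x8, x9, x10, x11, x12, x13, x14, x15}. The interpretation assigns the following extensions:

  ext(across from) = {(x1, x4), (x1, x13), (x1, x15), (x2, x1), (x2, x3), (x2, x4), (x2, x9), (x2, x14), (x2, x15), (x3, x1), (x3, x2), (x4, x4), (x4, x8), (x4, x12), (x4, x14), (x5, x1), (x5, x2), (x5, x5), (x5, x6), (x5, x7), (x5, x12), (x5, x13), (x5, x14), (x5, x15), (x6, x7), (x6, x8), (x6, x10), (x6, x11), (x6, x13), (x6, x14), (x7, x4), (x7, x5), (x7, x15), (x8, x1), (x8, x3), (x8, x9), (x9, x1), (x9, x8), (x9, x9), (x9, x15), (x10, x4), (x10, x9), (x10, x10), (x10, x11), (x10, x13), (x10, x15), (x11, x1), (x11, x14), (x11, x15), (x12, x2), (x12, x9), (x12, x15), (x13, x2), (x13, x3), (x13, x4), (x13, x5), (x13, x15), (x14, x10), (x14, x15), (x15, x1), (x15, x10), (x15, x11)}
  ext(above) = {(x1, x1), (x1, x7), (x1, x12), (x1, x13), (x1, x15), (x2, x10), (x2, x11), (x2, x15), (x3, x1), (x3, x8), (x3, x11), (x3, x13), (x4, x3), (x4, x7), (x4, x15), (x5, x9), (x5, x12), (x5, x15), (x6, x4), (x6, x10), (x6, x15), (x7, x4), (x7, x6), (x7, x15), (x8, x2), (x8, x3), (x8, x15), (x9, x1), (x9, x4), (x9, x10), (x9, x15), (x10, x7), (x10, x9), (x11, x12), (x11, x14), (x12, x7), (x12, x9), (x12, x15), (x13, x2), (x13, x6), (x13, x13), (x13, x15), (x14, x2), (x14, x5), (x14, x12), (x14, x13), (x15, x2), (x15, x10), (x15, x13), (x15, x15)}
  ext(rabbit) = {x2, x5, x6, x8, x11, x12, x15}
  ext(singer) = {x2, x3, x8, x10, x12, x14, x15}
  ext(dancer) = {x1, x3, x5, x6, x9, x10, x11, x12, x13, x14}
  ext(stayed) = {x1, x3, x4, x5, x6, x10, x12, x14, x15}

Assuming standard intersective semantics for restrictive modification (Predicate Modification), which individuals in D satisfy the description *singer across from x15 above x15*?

⟦across from x15⟧ = {x : ⟨x, x15⟩ ∈ ⟦across from⟧} = {x1, x2, x5, x7, x9, x10, x11, x12, x13, x14}
⟦above x15⟧ = {x : ⟨x, x15⟩ ∈ ⟦above⟧} = {x1, x2, x4, x5, x6, x7, x8, x9, x12, x13, x15}
⟦singer⟧ = {x2, x3, x8, x10, x12, x14, x15}
… ∩ ⟦across from x15⟧ = {x2, x3, x8, x10, x12, x14, x15} ∩ {x1, x2, x5, x7, x9, x10, x11, x12, x13, x14} = {x2, x10, x12, x14}
… ∩ ⟦above x15⟧ = {x2, x10, x12, x14} ∩ {x1, x2, x4, x5, x6, x7, x8, x9, x12, x13, x15} = {x2, x12}
So ⟦singer across from x15 above x15⟧ = {x2, x12}.

{x2, x12}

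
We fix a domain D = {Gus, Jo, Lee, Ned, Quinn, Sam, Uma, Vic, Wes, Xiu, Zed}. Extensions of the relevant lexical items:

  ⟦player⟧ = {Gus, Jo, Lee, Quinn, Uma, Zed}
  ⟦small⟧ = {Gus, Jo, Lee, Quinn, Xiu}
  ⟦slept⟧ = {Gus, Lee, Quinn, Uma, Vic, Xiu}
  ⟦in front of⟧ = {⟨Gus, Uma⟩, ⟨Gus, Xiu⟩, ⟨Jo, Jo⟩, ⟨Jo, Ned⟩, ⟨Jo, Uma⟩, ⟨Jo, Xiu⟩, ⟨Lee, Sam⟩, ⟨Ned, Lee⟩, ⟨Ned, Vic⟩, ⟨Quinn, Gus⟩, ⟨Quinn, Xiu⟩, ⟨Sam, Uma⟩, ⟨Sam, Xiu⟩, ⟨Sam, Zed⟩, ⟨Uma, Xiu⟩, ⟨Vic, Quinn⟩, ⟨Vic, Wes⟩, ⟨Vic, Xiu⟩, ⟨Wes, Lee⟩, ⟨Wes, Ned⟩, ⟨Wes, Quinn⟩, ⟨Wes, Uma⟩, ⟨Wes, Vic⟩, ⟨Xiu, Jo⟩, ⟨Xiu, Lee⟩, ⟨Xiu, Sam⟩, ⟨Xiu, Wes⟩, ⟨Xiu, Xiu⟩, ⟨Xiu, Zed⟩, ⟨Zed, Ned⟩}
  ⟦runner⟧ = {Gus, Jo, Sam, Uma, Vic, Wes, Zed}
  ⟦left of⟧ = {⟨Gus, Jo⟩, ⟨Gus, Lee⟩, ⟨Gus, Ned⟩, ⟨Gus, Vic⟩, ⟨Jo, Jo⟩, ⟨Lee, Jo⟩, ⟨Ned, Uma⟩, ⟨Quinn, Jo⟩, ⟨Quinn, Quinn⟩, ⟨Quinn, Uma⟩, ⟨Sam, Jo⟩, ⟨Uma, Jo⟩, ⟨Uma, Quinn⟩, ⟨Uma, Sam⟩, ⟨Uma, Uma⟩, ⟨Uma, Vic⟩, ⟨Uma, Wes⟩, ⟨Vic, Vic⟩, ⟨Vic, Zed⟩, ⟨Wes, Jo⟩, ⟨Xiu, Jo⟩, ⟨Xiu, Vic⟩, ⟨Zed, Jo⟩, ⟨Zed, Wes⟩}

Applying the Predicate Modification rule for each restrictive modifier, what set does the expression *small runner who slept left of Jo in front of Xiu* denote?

{Gus}

⟦who slept⟧ = ⟦slept⟧ = {Gus, Lee, Quinn, Uma, Vic, Xiu}
⟦left of Jo⟧ = {x : ⟨x, Jo⟩ ∈ ⟦left of⟧} = {Gus, Jo, Lee, Quinn, Sam, Uma, Wes, Xiu, Zed}
⟦in front of Xiu⟧ = {x : ⟨x, Xiu⟩ ∈ ⟦in front of⟧} = {Gus, Jo, Quinn, Sam, Uma, Vic, Xiu}
⟦runner⟧ = {Gus, Jo, Sam, Uma, Vic, Wes, Zed}
… ∩ ⟦who slept⟧ = {Gus, Jo, Sam, Uma, Vic, Wes, Zed} ∩ {Gus, Lee, Quinn, Uma, Vic, Xiu} = {Gus, Uma, Vic}
… ∩ ⟦left of Jo⟧ = {Gus, Uma, Vic} ∩ {Gus, Jo, Lee, Quinn, Sam, Uma, Wes, Xiu, Zed} = {Gus, Uma}
… ∩ ⟦in front of Xiu⟧ = {Gus, Uma} ∩ {Gus, Jo, Quinn, Sam, Uma, Vic, Xiu} = {Gus, Uma}
… ∩ ⟦small⟧ = {Gus, Uma} ∩ {Gus, Jo, Lee, Quinn, Xiu} = {Gus}
So ⟦small runner who slept left of Jo in front of Xiu⟧ = {Gus}.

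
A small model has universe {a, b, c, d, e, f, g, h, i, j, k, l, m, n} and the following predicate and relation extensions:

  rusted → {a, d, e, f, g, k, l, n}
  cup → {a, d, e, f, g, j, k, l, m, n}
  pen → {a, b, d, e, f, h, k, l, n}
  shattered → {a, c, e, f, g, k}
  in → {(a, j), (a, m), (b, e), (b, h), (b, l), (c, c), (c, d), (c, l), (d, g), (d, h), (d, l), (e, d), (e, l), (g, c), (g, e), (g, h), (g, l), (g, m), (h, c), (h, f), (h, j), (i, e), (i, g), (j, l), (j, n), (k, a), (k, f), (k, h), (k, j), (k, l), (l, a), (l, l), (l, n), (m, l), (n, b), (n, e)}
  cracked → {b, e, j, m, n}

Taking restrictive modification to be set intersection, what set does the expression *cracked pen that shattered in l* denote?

{e}

⟦that shattered⟧ = ⟦shattered⟧ = {a, c, e, f, g, k}
⟦in l⟧ = {x : ⟨x, l⟩ ∈ ⟦in⟧} = {b, c, d, e, g, j, k, l, m}
⟦pen⟧ = {a, b, d, e, f, h, k, l, n}
… ∩ ⟦that shattered⟧ = {a, b, d, e, f, h, k, l, n} ∩ {a, c, e, f, g, k} = {a, e, f, k}
… ∩ ⟦in l⟧ = {a, e, f, k} ∩ {b, c, d, e, g, j, k, l, m} = {e, k}
… ∩ ⟦cracked⟧ = {e, k} ∩ {b, e, j, m, n} = {e}
So ⟦cracked pen that shattered in l⟧ = {e}.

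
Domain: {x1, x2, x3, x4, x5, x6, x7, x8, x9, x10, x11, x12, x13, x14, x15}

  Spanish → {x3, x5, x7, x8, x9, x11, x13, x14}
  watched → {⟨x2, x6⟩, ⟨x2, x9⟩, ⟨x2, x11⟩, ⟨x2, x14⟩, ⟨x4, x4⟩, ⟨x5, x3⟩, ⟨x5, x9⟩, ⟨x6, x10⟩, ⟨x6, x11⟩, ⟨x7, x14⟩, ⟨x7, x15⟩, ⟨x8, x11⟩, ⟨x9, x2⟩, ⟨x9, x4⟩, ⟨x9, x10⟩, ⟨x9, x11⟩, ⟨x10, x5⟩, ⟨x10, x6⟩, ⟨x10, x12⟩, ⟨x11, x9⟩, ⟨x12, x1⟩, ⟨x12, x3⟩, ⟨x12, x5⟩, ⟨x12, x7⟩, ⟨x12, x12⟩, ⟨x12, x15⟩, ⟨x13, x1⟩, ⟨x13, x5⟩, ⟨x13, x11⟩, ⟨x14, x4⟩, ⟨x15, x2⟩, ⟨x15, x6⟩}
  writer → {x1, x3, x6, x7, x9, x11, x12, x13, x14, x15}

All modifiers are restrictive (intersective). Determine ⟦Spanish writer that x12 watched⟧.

{x3, x7}

⟦that x12 watched⟧ = {x : ⟨x12, x⟩ ∈ ⟦watched⟧} = {x1, x3, x5, x7, x12, x15}
⟦writer⟧ = {x1, x3, x6, x7, x9, x11, x12, x13, x14, x15}
… ∩ ⟦that x12 watched⟧ = {x1, x3, x6, x7, x9, x11, x12, x13, x14, x15} ∩ {x1, x3, x5, x7, x12, x15} = {x1, x3, x7, x12, x15}
… ∩ ⟦Spanish⟧ = {x1, x3, x7, x12, x15} ∩ {x3, x5, x7, x8, x9, x11, x13, x14} = {x3, x7}
So ⟦Spanish writer that x12 watched⟧ = {x3, x7}.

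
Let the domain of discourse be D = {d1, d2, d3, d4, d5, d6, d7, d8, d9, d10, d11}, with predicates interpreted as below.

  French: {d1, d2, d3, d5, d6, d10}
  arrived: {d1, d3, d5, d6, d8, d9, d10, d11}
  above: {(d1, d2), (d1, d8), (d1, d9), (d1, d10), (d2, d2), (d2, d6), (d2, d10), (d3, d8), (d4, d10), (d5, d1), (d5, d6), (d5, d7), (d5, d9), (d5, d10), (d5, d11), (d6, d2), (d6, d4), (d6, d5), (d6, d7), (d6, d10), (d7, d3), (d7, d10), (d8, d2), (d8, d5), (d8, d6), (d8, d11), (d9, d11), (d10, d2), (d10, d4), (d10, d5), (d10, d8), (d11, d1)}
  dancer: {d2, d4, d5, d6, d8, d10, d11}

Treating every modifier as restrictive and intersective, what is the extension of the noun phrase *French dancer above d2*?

⟦above d2⟧ = {x : ⟨x, d2⟩ ∈ ⟦above⟧} = {d1, d2, d6, d8, d10}
⟦dancer⟧ = {d2, d4, d5, d6, d8, d10, d11}
… ∩ ⟦above d2⟧ = {d2, d4, d5, d6, d8, d10, d11} ∩ {d1, d2, d6, d8, d10} = {d2, d6, d8, d10}
… ∩ ⟦French⟧ = {d2, d6, d8, d10} ∩ {d1, d2, d3, d5, d6, d10} = {d2, d6, d10}
So ⟦French dancer above d2⟧ = {d2, d6, d10}.

{d2, d6, d10}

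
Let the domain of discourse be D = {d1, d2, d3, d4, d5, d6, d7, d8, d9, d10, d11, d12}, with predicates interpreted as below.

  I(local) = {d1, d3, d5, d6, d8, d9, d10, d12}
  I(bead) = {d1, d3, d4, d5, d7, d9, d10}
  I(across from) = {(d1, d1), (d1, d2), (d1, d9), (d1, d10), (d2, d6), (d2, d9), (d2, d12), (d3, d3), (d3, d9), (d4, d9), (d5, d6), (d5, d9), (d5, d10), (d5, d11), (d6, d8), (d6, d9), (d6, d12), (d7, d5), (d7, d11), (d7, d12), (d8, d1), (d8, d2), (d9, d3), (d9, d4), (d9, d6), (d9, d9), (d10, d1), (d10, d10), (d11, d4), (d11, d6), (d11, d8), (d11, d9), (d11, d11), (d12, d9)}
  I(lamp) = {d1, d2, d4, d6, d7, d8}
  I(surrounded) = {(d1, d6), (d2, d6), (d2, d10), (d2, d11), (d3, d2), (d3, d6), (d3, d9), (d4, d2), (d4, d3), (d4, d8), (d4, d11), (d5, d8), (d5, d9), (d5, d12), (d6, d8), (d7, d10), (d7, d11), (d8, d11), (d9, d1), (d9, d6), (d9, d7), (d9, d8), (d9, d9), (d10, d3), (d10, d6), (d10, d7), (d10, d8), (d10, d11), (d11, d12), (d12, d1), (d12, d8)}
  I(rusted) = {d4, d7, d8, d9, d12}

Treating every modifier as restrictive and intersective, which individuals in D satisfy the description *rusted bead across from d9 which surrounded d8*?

⟦across from d9⟧ = {x : ⟨x, d9⟩ ∈ ⟦across from⟧} = {d1, d2, d3, d4, d5, d6, d9, d11, d12}
⟦which surrounded d8⟧ = {x : ⟨x, d8⟩ ∈ ⟦surrounded⟧} = {d4, d5, d6, d9, d10, d12}
⟦bead⟧ = {d1, d3, d4, d5, d7, d9, d10}
… ∩ ⟦across from d9⟧ = {d1, d3, d4, d5, d7, d9, d10} ∩ {d1, d2, d3, d4, d5, d6, d9, d11, d12} = {d1, d3, d4, d5, d9}
… ∩ ⟦which surrounded d8⟧ = {d1, d3, d4, d5, d9} ∩ {d4, d5, d6, d9, d10, d12} = {d4, d5, d9}
… ∩ ⟦rusted⟧ = {d4, d5, d9} ∩ {d4, d7, d8, d9, d12} = {d4, d9}
So ⟦rusted bead across from d9 which surrounded d8⟧ = {d4, d9}.

{d4, d9}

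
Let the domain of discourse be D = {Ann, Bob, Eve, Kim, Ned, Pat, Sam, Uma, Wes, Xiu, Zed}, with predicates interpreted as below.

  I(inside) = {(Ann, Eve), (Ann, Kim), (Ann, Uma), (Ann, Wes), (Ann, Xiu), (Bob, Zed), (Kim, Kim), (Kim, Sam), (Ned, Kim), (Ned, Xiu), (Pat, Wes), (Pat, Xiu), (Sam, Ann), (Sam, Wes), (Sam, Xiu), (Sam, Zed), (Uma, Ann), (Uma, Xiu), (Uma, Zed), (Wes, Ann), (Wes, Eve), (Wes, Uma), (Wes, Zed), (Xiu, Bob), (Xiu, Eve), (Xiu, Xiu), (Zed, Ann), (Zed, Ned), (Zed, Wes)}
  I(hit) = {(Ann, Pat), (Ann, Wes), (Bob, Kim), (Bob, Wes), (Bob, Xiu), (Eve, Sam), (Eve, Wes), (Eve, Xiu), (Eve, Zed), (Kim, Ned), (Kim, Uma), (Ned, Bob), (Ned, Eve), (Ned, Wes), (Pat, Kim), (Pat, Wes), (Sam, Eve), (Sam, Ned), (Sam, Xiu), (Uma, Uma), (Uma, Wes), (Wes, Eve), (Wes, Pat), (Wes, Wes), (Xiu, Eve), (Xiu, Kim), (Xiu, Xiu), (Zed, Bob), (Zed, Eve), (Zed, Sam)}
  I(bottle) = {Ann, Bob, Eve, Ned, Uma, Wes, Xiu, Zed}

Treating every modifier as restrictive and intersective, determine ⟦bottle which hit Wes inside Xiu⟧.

⟦which hit Wes⟧ = {x : ⟨x, Wes⟩ ∈ ⟦hit⟧} = {Ann, Bob, Eve, Ned, Pat, Uma, Wes}
⟦inside Xiu⟧ = {x : ⟨x, Xiu⟩ ∈ ⟦inside⟧} = {Ann, Ned, Pat, Sam, Uma, Xiu}
⟦bottle⟧ = {Ann, Bob, Eve, Ned, Uma, Wes, Xiu, Zed}
… ∩ ⟦which hit Wes⟧ = {Ann, Bob, Eve, Ned, Uma, Wes, Xiu, Zed} ∩ {Ann, Bob, Eve, Ned, Pat, Uma, Wes} = {Ann, Bob, Eve, Ned, Uma, Wes}
… ∩ ⟦inside Xiu⟧ = {Ann, Bob, Eve, Ned, Uma, Wes} ∩ {Ann, Ned, Pat, Sam, Uma, Xiu} = {Ann, Ned, Uma}
So ⟦bottle which hit Wes inside Xiu⟧ = {Ann, Ned, Uma}.

{Ann, Ned, Uma}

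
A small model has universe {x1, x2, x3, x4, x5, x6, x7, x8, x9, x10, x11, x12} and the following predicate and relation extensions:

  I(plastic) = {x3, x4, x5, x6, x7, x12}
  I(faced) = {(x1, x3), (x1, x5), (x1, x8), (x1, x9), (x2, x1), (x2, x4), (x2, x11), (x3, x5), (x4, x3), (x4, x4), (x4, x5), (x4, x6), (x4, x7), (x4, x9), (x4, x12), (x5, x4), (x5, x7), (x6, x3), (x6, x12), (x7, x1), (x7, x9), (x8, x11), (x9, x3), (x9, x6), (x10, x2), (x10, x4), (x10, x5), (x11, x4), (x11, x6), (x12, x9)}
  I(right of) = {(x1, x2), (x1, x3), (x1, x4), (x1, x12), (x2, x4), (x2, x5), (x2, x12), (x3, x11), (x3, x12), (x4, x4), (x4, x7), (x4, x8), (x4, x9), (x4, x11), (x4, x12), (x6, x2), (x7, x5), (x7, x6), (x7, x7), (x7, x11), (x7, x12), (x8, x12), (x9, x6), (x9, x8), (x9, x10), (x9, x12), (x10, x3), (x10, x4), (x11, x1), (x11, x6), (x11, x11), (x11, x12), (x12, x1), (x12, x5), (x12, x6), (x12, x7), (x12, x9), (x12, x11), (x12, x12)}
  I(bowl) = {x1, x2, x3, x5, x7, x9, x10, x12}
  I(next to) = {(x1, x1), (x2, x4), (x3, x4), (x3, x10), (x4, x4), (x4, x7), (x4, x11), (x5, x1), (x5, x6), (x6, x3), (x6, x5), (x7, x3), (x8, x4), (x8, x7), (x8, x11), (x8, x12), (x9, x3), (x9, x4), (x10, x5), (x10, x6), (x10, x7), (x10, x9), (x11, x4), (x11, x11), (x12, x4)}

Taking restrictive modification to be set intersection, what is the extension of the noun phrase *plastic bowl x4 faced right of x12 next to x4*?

{x3, x12}

⟦x4 faced⟧ = {x : ⟨x4, x⟩ ∈ ⟦faced⟧} = {x3, x4, x5, x6, x7, x9, x12}
⟦right of x12⟧ = {x : ⟨x, x12⟩ ∈ ⟦right of⟧} = {x1, x2, x3, x4, x7, x8, x9, x11, x12}
⟦next to x4⟧ = {x : ⟨x, x4⟩ ∈ ⟦next to⟧} = {x2, x3, x4, x8, x9, x11, x12}
⟦bowl⟧ = {x1, x2, x3, x5, x7, x9, x10, x12}
… ∩ ⟦x4 faced⟧ = {x1, x2, x3, x5, x7, x9, x10, x12} ∩ {x3, x4, x5, x6, x7, x9, x12} = {x3, x5, x7, x9, x12}
… ∩ ⟦right of x12⟧ = {x3, x5, x7, x9, x12} ∩ {x1, x2, x3, x4, x7, x8, x9, x11, x12} = {x3, x7, x9, x12}
… ∩ ⟦next to x4⟧ = {x3, x7, x9, x12} ∩ {x2, x3, x4, x8, x9, x11, x12} = {x3, x9, x12}
… ∩ ⟦plastic⟧ = {x3, x9, x12} ∩ {x3, x4, x5, x6, x7, x12} = {x3, x12}
So ⟦plastic bowl x4 faced right of x12 next to x4⟧ = {x3, x12}.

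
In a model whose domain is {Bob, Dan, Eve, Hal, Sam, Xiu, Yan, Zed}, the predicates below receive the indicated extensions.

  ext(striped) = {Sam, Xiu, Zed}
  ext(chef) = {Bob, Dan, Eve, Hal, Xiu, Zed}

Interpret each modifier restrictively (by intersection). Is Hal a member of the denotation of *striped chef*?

no

⟦chef⟧ = {Bob, Dan, Eve, Hal, Xiu, Zed}
… ∩ ⟦striped⟧ = {Bob, Dan, Eve, Hal, Xiu, Zed} ∩ {Sam, Xiu, Zed} = {Xiu, Zed}
⟦striped chef⟧ = {Xiu, Zed}; Hal ∉ this set.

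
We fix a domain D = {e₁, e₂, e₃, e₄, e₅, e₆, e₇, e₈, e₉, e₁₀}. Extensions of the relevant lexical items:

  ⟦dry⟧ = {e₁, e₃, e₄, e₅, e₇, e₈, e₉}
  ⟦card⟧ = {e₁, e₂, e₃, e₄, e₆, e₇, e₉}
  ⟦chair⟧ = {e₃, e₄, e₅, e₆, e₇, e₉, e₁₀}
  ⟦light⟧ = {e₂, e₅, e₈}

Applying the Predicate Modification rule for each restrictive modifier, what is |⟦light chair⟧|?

⟦chair⟧ = {e₃, e₄, e₅, e₆, e₇, e₉, e₁₀}
… ∩ ⟦light⟧ = {e₃, e₄, e₅, e₆, e₇, e₉, e₁₀} ∩ {e₂, e₅, e₈} = {e₅}
⟦light chair⟧ = {e₅}, so the cardinality is 1.

1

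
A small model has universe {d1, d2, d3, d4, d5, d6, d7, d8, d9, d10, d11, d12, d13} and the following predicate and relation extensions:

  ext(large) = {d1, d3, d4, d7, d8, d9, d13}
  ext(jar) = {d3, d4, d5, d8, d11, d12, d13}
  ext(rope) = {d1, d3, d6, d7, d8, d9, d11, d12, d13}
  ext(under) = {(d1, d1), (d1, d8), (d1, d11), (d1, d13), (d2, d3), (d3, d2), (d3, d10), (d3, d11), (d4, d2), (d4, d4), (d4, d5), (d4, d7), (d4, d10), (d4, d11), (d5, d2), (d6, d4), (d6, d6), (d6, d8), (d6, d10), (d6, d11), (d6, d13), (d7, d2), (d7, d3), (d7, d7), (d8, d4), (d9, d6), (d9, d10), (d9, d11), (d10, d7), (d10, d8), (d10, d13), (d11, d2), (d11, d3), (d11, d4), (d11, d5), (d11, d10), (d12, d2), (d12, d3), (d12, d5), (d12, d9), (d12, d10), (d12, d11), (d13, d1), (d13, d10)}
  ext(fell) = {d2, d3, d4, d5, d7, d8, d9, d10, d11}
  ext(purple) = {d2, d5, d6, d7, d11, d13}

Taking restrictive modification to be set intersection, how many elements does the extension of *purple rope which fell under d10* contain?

1

⟦which fell⟧ = ⟦fell⟧ = {d2, d3, d4, d5, d7, d8, d9, d10, d11}
⟦under d10⟧ = {x : ⟨x, d10⟩ ∈ ⟦under⟧} = {d3, d4, d6, d9, d11, d12, d13}
⟦rope⟧ = {d1, d3, d6, d7, d8, d9, d11, d12, d13}
… ∩ ⟦which fell⟧ = {d1, d3, d6, d7, d8, d9, d11, d12, d13} ∩ {d2, d3, d4, d5, d7, d8, d9, d10, d11} = {d3, d7, d8, d9, d11}
… ∩ ⟦under d10⟧ = {d3, d7, d8, d9, d11} ∩ {d3, d4, d6, d9, d11, d12, d13} = {d3, d9, d11}
… ∩ ⟦purple⟧ = {d3, d9, d11} ∩ {d2, d5, d6, d7, d11, d13} = {d11}
⟦purple rope which fell under d10⟧ = {d11}, so the cardinality is 1.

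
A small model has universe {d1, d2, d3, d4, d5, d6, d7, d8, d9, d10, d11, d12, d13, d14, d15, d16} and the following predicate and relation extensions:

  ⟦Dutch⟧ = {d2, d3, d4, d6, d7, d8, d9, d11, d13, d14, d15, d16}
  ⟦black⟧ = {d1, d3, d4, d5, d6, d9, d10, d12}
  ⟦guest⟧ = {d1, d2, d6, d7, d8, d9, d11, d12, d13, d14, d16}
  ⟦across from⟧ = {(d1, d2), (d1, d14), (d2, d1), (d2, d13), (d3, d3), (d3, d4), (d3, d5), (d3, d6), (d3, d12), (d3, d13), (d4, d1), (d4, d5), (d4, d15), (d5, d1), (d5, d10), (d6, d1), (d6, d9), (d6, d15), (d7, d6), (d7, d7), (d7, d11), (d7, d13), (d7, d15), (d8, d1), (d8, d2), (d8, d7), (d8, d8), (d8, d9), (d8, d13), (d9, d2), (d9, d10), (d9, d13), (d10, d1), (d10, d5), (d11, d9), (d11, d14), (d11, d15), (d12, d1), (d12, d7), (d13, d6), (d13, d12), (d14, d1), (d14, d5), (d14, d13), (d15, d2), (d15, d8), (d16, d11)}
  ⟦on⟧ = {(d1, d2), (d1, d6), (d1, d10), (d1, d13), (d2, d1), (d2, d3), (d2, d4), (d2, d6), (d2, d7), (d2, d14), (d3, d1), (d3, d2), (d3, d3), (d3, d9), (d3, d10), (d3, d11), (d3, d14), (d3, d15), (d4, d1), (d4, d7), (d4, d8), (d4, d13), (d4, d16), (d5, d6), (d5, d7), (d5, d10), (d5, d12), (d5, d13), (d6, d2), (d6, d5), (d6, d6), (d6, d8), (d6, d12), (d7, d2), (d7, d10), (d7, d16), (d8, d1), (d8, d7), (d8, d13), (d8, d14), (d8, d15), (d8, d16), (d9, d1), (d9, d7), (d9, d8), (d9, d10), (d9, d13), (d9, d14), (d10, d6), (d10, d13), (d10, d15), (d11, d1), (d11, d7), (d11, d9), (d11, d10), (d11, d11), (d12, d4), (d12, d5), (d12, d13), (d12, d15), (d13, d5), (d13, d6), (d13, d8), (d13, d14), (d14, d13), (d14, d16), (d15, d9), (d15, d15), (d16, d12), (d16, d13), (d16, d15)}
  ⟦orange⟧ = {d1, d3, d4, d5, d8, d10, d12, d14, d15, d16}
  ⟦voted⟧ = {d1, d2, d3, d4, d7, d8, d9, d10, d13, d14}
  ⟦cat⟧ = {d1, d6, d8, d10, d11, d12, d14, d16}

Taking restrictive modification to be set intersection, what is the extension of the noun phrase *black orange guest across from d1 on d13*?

{d12}

⟦across from d1⟧ = {x : ⟨x, d1⟩ ∈ ⟦across from⟧} = {d2, d4, d5, d6, d8, d10, d12, d14}
⟦on d13⟧ = {x : ⟨x, d13⟩ ∈ ⟦on⟧} = {d1, d4, d5, d8, d9, d10, d12, d14, d16}
⟦guest⟧ = {d1, d2, d6, d7, d8, d9, d11, d12, d13, d14, d16}
… ∩ ⟦across from d1⟧ = {d1, d2, d6, d7, d8, d9, d11, d12, d13, d14, d16} ∩ {d2, d4, d5, d6, d8, d10, d12, d14} = {d2, d6, d8, d12, d14}
… ∩ ⟦on d13⟧ = {d2, d6, d8, d12, d14} ∩ {d1, d4, d5, d8, d9, d10, d12, d14, d16} = {d8, d12, d14}
… ∩ ⟦black⟧ = {d8, d12, d14} ∩ {d1, d3, d4, d5, d6, d9, d10, d12} = {d12}
… ∩ ⟦orange⟧ = {d12} ∩ {d1, d3, d4, d5, d8, d10, d12, d14, d15, d16} = {d12}
So ⟦black orange guest across from d1 on d13⟧ = {d12}.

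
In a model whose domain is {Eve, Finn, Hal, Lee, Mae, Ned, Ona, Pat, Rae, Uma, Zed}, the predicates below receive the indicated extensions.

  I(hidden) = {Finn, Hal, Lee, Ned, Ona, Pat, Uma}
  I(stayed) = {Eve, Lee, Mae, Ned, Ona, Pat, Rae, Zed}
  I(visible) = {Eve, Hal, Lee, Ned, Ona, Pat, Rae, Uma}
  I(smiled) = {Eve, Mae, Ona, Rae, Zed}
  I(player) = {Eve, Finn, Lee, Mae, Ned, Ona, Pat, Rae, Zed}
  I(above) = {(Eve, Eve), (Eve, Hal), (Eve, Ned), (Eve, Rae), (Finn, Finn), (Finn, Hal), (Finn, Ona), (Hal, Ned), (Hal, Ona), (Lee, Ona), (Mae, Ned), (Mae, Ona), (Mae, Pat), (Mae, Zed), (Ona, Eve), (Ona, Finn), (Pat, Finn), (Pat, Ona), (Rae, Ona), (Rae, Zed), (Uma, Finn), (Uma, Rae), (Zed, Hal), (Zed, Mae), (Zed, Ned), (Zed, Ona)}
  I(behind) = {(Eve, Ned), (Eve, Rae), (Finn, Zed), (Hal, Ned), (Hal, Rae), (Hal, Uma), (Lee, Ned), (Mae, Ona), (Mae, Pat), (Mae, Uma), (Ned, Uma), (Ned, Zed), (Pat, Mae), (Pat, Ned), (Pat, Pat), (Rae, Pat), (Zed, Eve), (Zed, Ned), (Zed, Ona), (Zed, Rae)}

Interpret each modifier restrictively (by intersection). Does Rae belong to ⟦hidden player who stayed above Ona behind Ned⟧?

⟦who stayed⟧ = ⟦stayed⟧ = {Eve, Lee, Mae, Ned, Ona, Pat, Rae, Zed}
⟦above Ona⟧ = {x : ⟨x, Ona⟩ ∈ ⟦above⟧} = {Finn, Hal, Lee, Mae, Pat, Rae, Zed}
⟦behind Ned⟧ = {x : ⟨x, Ned⟩ ∈ ⟦behind⟧} = {Eve, Hal, Lee, Pat, Zed}
⟦player⟧ = {Eve, Finn, Lee, Mae, Ned, Ona, Pat, Rae, Zed}
… ∩ ⟦who stayed⟧ = {Eve, Finn, Lee, Mae, Ned, Ona, Pat, Rae, Zed} ∩ {Eve, Lee, Mae, Ned, Ona, Pat, Rae, Zed} = {Eve, Lee, Mae, Ned, Ona, Pat, Rae, Zed}
… ∩ ⟦above Ona⟧ = {Eve, Lee, Mae, Ned, Ona, Pat, Rae, Zed} ∩ {Finn, Hal, Lee, Mae, Pat, Rae, Zed} = {Lee, Mae, Pat, Rae, Zed}
… ∩ ⟦behind Ned⟧ = {Lee, Mae, Pat, Rae, Zed} ∩ {Eve, Hal, Lee, Pat, Zed} = {Lee, Pat, Zed}
… ∩ ⟦hidden⟧ = {Lee, Pat, Zed} ∩ {Finn, Hal, Lee, Ned, Ona, Pat, Uma} = {Lee, Pat}
⟦hidden player who stayed above Ona behind Ned⟧ = {Lee, Pat}; Rae ∉ this set.

no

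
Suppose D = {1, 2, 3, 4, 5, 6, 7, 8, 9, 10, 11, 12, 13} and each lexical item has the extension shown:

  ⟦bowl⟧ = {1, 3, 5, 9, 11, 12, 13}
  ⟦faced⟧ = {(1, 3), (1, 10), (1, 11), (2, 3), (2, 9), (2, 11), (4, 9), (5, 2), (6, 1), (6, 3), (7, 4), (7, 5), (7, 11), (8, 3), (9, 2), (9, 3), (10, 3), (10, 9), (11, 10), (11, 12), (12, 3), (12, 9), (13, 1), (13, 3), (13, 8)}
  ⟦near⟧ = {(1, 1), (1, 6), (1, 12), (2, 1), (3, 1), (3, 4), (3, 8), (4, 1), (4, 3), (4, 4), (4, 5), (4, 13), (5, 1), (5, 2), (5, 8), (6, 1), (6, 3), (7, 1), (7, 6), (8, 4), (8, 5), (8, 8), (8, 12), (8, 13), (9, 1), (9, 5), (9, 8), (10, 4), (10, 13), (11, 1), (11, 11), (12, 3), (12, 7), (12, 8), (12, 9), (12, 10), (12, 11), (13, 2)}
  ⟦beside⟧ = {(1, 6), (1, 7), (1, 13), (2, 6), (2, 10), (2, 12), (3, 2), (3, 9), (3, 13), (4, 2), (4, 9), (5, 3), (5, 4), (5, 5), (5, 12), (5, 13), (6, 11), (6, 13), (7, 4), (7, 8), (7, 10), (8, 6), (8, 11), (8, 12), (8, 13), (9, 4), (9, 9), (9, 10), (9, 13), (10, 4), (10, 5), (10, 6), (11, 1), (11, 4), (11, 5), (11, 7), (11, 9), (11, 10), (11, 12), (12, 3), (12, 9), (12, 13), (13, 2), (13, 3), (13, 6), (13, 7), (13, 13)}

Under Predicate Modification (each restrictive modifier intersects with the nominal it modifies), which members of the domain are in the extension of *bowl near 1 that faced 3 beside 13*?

{1, 9}

⟦near 1⟧ = {x : ⟨x, 1⟩ ∈ ⟦near⟧} = {1, 2, 3, 4, 5, 6, 7, 9, 11}
⟦that faced 3⟧ = {x : ⟨x, 3⟩ ∈ ⟦faced⟧} = {1, 2, 6, 8, 9, 10, 12, 13}
⟦beside 13⟧ = {x : ⟨x, 13⟩ ∈ ⟦beside⟧} = {1, 3, 5, 6, 8, 9, 12, 13}
⟦bowl⟧ = {1, 3, 5, 9, 11, 12, 13}
… ∩ ⟦near 1⟧ = {1, 3, 5, 9, 11, 12, 13} ∩ {1, 2, 3, 4, 5, 6, 7, 9, 11} = {1, 3, 5, 9, 11}
… ∩ ⟦that faced 3⟧ = {1, 3, 5, 9, 11} ∩ {1, 2, 6, 8, 9, 10, 12, 13} = {1, 9}
… ∩ ⟦beside 13⟧ = {1, 9} ∩ {1, 3, 5, 6, 8, 9, 12, 13} = {1, 9}
So ⟦bowl near 1 that faced 3 beside 13⟧ = {1, 9}.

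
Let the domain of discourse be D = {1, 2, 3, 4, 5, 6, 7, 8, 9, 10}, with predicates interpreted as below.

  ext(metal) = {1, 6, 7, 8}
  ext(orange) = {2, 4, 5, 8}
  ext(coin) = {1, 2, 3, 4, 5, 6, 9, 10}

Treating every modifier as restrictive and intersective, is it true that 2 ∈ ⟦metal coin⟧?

no

⟦coin⟧ = {1, 2, 3, 4, 5, 6, 9, 10}
… ∩ ⟦metal⟧ = {1, 2, 3, 4, 5, 6, 9, 10} ∩ {1, 6, 7, 8} = {1, 6}
⟦metal coin⟧ = {1, 6}; 2 ∉ this set.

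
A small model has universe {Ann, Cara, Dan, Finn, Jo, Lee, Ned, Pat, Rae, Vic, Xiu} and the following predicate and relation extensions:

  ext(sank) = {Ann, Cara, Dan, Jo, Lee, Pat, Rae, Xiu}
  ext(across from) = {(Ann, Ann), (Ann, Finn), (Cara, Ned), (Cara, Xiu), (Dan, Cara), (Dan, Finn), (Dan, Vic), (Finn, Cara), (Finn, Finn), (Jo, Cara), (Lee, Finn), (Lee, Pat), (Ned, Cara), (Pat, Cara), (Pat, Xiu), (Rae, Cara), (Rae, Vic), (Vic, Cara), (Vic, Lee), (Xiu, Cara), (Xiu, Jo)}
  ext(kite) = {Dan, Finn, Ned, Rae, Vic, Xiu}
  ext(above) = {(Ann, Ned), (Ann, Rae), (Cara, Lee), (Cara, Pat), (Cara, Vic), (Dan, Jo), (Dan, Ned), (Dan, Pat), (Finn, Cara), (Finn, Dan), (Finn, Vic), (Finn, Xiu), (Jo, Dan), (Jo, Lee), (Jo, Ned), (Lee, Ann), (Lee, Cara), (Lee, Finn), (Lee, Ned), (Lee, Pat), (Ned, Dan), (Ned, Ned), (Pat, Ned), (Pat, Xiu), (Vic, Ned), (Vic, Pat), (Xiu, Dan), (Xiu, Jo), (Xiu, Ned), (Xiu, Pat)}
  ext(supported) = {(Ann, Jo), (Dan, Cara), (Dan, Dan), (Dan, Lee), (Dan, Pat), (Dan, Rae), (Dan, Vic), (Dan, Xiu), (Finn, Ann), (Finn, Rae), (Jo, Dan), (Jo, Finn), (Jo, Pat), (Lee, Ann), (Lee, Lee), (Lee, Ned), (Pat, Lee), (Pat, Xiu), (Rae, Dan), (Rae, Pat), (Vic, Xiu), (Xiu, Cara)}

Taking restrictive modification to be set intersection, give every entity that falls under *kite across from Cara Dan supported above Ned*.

{Dan, Vic, Xiu}

⟦across from Cara⟧ = {x : ⟨x, Cara⟩ ∈ ⟦across from⟧} = {Dan, Finn, Jo, Ned, Pat, Rae, Vic, Xiu}
⟦Dan supported⟧ = {x : ⟨Dan, x⟩ ∈ ⟦supported⟧} = {Cara, Dan, Lee, Pat, Rae, Vic, Xiu}
⟦above Ned⟧ = {x : ⟨x, Ned⟩ ∈ ⟦above⟧} = {Ann, Dan, Jo, Lee, Ned, Pat, Vic, Xiu}
⟦kite⟧ = {Dan, Finn, Ned, Rae, Vic, Xiu}
… ∩ ⟦across from Cara⟧ = {Dan, Finn, Ned, Rae, Vic, Xiu} ∩ {Dan, Finn, Jo, Ned, Pat, Rae, Vic, Xiu} = {Dan, Finn, Ned, Rae, Vic, Xiu}
… ∩ ⟦Dan supported⟧ = {Dan, Finn, Ned, Rae, Vic, Xiu} ∩ {Cara, Dan, Lee, Pat, Rae, Vic, Xiu} = {Dan, Rae, Vic, Xiu}
… ∩ ⟦above Ned⟧ = {Dan, Rae, Vic, Xiu} ∩ {Ann, Dan, Jo, Lee, Ned, Pat, Vic, Xiu} = {Dan, Vic, Xiu}
So ⟦kite across from Cara Dan supported above Ned⟧ = {Dan, Vic, Xiu}.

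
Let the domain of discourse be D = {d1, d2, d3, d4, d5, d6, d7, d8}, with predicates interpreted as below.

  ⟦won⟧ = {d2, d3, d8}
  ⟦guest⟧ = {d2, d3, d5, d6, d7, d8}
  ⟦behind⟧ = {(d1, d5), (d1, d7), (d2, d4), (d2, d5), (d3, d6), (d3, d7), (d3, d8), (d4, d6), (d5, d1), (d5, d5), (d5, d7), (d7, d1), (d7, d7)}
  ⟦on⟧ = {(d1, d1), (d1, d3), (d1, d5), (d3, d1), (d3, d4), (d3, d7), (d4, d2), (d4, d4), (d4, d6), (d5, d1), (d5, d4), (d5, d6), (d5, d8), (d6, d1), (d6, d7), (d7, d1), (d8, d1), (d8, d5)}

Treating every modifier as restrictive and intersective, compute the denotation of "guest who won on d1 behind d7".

{d3}

⟦who won⟧ = ⟦won⟧ = {d2, d3, d8}
⟦on d1⟧ = {x : ⟨x, d1⟩ ∈ ⟦on⟧} = {d1, d3, d5, d6, d7, d8}
⟦behind d7⟧ = {x : ⟨x, d7⟩ ∈ ⟦behind⟧} = {d1, d3, d5, d7}
⟦guest⟧ = {d2, d3, d5, d6, d7, d8}
… ∩ ⟦who won⟧ = {d2, d3, d5, d6, d7, d8} ∩ {d2, d3, d8} = {d2, d3, d8}
… ∩ ⟦on d1⟧ = {d2, d3, d8} ∩ {d1, d3, d5, d6, d7, d8} = {d3, d8}
… ∩ ⟦behind d7⟧ = {d3, d8} ∩ {d1, d3, d5, d7} = {d3}
So ⟦guest who won on d1 behind d7⟧ = {d3}.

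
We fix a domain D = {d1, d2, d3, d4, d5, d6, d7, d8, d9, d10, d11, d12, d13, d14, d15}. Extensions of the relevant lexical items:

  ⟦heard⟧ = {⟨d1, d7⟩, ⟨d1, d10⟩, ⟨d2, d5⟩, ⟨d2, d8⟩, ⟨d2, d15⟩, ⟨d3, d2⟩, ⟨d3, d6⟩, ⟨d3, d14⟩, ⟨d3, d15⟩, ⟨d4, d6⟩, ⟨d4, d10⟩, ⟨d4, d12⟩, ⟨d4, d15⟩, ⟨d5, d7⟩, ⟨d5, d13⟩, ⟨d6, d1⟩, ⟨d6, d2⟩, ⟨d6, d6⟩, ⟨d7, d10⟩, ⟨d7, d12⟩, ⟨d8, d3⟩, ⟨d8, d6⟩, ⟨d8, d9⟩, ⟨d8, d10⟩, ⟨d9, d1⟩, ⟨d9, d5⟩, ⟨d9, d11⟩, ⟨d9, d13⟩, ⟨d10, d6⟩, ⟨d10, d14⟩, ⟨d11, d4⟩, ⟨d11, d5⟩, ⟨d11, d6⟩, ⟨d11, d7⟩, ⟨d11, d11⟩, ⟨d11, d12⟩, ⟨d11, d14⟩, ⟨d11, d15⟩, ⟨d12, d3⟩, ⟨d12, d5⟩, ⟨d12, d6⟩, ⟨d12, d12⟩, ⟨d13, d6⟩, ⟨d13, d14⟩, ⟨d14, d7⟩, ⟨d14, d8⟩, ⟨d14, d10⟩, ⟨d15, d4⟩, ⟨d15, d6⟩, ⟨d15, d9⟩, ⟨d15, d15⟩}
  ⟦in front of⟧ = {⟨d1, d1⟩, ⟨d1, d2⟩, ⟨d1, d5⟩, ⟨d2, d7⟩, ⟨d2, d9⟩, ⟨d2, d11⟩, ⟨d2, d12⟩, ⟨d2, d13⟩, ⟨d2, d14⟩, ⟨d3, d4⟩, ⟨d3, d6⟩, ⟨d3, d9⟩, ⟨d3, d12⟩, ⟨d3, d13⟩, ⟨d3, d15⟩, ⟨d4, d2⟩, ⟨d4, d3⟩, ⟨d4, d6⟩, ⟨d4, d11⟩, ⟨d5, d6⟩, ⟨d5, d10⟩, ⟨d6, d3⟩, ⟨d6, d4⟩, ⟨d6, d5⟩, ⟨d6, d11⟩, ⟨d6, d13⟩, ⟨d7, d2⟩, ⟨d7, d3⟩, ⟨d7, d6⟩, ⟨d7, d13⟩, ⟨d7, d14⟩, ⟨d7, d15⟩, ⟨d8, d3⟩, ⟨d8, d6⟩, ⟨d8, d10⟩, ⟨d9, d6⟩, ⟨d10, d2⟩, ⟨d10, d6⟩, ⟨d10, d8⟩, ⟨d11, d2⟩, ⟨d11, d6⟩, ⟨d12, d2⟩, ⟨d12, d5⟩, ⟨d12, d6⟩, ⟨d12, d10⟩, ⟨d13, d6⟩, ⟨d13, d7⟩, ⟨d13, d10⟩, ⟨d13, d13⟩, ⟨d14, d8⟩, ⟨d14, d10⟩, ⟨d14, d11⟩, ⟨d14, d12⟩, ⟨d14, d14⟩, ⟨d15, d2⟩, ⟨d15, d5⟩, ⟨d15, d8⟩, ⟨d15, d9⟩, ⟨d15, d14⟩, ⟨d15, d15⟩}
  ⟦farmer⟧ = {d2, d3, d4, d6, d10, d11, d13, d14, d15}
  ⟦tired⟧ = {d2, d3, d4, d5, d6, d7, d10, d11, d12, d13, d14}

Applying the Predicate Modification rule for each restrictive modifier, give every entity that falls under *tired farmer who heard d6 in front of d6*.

{d3, d4, d10, d11, d13}

⟦who heard d6⟧ = {x : ⟨x, d6⟩ ∈ ⟦heard⟧} = {d3, d4, d6, d8, d10, d11, d12, d13, d15}
⟦in front of d6⟧ = {x : ⟨x, d6⟩ ∈ ⟦in front of⟧} = {d3, d4, d5, d7, d8, d9, d10, d11, d12, d13}
⟦farmer⟧ = {d2, d3, d4, d6, d10, d11, d13, d14, d15}
… ∩ ⟦who heard d6⟧ = {d2, d3, d4, d6, d10, d11, d13, d14, d15} ∩ {d3, d4, d6, d8, d10, d11, d12, d13, d15} = {d3, d4, d6, d10, d11, d13, d15}
… ∩ ⟦in front of d6⟧ = {d3, d4, d6, d10, d11, d13, d15} ∩ {d3, d4, d5, d7, d8, d9, d10, d11, d12, d13} = {d3, d4, d10, d11, d13}
… ∩ ⟦tired⟧ = {d3, d4, d10, d11, d13} ∩ {d2, d3, d4, d5, d6, d7, d10, d11, d12, d13, d14} = {d3, d4, d10, d11, d13}
So ⟦tired farmer who heard d6 in front of d6⟧ = {d3, d4, d10, d11, d13}.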